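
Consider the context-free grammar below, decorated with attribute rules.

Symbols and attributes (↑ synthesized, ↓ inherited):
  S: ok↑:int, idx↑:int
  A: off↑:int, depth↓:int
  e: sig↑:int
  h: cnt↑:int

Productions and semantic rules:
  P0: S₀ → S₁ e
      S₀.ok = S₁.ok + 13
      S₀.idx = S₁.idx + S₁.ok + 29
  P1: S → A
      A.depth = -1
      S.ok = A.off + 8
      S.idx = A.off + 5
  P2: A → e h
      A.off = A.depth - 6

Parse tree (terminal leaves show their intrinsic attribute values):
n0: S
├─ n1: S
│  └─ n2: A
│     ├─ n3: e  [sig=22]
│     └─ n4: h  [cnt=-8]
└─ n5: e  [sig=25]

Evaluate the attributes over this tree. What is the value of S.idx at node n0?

1. n2.depth = -1  [-1]
2. n3.sig = 22  [terminal]
3. n4.cnt = -8  [terminal]
4. n2.off = -7  [A.depth - 6]
5. n1.ok = 1  [A.off + 8]
6. n1.idx = -2  [A.off + 5]
7. n5.sig = 25  [terminal]
8. n0.ok = 14  [S₁.ok + 13]
9. n0.idx = 28  [S₁.idx + S₁.ok + 29]

28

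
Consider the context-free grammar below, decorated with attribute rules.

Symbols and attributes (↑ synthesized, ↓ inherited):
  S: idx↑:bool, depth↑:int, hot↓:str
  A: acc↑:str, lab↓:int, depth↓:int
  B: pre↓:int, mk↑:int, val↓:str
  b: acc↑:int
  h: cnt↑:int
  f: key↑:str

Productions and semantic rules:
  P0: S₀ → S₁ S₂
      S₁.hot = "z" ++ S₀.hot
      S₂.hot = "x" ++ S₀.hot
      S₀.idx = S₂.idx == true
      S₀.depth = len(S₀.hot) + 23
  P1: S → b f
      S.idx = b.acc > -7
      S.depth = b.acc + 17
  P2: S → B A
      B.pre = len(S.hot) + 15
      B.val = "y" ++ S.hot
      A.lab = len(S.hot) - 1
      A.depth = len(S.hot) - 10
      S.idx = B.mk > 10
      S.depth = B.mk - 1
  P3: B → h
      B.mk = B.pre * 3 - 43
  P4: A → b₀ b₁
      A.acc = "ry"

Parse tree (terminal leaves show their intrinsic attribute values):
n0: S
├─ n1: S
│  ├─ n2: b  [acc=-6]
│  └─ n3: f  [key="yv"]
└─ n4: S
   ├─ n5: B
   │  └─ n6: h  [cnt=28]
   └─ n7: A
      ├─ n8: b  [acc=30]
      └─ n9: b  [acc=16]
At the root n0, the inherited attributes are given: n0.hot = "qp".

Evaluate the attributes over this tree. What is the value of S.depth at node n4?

1. n0.hot = "qp"  [given at root]
2. n1.hot = "zqp"  ["z" ++ S₀.hot]
3. n2.acc = -6  [terminal]
4. n3.key = "yv"  [terminal]
5. n1.idx = true  [b.acc > -7]
6. n1.depth = 11  [b.acc + 17]
7. n4.hot = "xqp"  ["x" ++ S₀.hot]
8. n5.pre = 18  [len(S.hot) + 15]
9. n5.val = "yxqp"  ["y" ++ S.hot]
10. n6.cnt = 28  [terminal]
11. n5.mk = 11  [B.pre * 3 - 43]
12. n7.lab = 2  [len(S.hot) - 1]
13. n7.depth = -7  [len(S.hot) - 10]
14. n8.acc = 30  [terminal]
15. n9.acc = 16  [terminal]
16. n7.acc = "ry"  ["ry"]
17. n4.idx = true  [B.mk > 10]
18. n4.depth = 10  [B.mk - 1]
19. n0.idx = true  [S₂.idx == true]
20. n0.depth = 25  [len(S₀.hot) + 23]

10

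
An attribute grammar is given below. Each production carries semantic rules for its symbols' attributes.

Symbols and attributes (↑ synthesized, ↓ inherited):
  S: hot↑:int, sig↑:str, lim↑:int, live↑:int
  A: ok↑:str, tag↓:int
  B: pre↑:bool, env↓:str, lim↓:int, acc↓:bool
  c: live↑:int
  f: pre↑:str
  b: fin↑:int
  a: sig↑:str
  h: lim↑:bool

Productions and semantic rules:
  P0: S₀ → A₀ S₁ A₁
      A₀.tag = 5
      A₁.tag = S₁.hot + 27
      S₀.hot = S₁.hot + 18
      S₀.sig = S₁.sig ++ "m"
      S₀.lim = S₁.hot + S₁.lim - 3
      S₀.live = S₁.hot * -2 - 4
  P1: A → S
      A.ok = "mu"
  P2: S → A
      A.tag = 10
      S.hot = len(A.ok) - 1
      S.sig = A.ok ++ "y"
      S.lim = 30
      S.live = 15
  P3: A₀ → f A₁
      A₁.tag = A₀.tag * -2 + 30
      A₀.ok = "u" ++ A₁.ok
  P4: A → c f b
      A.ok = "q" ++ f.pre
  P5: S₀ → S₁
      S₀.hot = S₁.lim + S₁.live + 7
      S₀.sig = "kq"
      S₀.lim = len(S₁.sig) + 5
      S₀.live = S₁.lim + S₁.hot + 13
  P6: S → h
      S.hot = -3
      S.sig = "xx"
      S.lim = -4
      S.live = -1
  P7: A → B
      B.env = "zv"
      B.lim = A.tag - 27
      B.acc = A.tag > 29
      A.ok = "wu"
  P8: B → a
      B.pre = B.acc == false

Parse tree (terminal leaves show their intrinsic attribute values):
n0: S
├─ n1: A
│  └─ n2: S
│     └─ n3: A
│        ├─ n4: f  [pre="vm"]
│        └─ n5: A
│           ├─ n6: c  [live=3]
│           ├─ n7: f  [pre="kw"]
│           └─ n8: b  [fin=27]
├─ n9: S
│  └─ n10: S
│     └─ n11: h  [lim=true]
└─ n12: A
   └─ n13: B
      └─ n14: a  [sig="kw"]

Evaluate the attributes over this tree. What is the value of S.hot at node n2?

3

1. n1.tag = 5  [5]
2. n3.tag = 10  [10]
3. n4.pre = "vm"  [terminal]
4. n5.tag = 10  [A₀.tag * -2 + 30]
5. n6.live = 3  [terminal]
6. n7.pre = "kw"  [terminal]
7. n8.fin = 27  [terminal]
8. n5.ok = "qkw"  ["q" ++ f.pre]
9. n3.ok = "uqkw"  ["u" ++ A₁.ok]
10. n2.hot = 3  [len(A.ok) - 1]
11. n2.sig = "uqkwy"  [A.ok ++ "y"]
12. n2.lim = 30  [30]
13. n2.live = 15  [15]
14. n1.ok = "mu"  ["mu"]
15. n11.lim = true  [terminal]
16. n10.hot = -3  [-3]
17. n10.sig = "xx"  ["xx"]
18. n10.lim = -4  [-4]
19. n10.live = -1  [-1]
20. n9.hot = 2  [S₁.lim + S₁.live + 7]
21. n9.sig = "kq"  ["kq"]
22. n9.lim = 7  [len(S₁.sig) + 5]
23. n9.live = 6  [S₁.lim + S₁.hot + 13]
24. n12.tag = 29  [S₁.hot + 27]
25. n13.env = "zv"  ["zv"]
26. n13.lim = 2  [A.tag - 27]
27. n13.acc = false  [A.tag > 29]
28. n14.sig = "kw"  [terminal]
29. n13.pre = true  [B.acc == false]
30. n12.ok = "wu"  ["wu"]
31. n0.hot = 20  [S₁.hot + 18]
32. n0.sig = "kqm"  [S₁.sig ++ "m"]
33. n0.lim = 6  [S₁.hot + S₁.lim - 3]
34. n0.live = -8  [S₁.hot * -2 - 4]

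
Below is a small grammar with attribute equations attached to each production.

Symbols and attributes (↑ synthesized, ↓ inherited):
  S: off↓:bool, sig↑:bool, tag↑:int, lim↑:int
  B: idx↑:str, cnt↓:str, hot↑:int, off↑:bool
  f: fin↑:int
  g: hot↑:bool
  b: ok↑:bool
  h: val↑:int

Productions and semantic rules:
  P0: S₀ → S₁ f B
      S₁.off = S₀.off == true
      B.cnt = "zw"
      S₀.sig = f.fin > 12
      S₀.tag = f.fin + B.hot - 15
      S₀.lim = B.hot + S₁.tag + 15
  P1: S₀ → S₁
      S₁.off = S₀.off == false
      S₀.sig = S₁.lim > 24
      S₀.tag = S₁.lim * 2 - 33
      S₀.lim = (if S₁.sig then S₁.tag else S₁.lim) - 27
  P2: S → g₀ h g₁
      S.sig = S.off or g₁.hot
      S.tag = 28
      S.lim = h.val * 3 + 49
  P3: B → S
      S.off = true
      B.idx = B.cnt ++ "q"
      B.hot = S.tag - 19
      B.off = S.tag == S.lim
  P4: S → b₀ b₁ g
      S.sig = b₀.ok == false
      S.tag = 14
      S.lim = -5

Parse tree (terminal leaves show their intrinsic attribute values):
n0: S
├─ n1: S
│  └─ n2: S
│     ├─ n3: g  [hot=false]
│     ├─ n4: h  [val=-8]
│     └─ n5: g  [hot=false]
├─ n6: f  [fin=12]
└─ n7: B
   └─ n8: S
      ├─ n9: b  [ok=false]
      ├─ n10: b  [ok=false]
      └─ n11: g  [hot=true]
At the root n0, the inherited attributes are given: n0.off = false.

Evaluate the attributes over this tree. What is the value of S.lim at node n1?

1

1. n0.off = false  [given at root]
2. n1.off = false  [S₀.off == true]
3. n2.off = true  [S₀.off == false]
4. n3.hot = false  [terminal]
5. n4.val = -8  [terminal]
6. n5.hot = false  [terminal]
7. n2.sig = true  [S.off or g₁.hot]
8. n2.tag = 28  [28]
9. n2.lim = 25  [h.val * 3 + 49]
10. n1.sig = true  [S₁.lim > 24]
11. n1.tag = 17  [S₁.lim * 2 - 33]
12. n1.lim = 1  [(if S₁.sig then S₁.tag else S₁.lim) - 27]
13. n6.fin = 12  [terminal]
14. n7.cnt = "zw"  ["zw"]
15. n8.off = true  [true]
16. n9.ok = false  [terminal]
17. n10.ok = false  [terminal]
18. n11.hot = true  [terminal]
19. n8.sig = true  [b₀.ok == false]
20. n8.tag = 14  [14]
21. n8.lim = -5  [-5]
22. n7.idx = "zwq"  [B.cnt ++ "q"]
23. n7.hot = -5  [S.tag - 19]
24. n7.off = false  [S.tag == S.lim]
25. n0.sig = false  [f.fin > 12]
26. n0.tag = -8  [f.fin + B.hot - 15]
27. n0.lim = 27  [B.hot + S₁.tag + 15]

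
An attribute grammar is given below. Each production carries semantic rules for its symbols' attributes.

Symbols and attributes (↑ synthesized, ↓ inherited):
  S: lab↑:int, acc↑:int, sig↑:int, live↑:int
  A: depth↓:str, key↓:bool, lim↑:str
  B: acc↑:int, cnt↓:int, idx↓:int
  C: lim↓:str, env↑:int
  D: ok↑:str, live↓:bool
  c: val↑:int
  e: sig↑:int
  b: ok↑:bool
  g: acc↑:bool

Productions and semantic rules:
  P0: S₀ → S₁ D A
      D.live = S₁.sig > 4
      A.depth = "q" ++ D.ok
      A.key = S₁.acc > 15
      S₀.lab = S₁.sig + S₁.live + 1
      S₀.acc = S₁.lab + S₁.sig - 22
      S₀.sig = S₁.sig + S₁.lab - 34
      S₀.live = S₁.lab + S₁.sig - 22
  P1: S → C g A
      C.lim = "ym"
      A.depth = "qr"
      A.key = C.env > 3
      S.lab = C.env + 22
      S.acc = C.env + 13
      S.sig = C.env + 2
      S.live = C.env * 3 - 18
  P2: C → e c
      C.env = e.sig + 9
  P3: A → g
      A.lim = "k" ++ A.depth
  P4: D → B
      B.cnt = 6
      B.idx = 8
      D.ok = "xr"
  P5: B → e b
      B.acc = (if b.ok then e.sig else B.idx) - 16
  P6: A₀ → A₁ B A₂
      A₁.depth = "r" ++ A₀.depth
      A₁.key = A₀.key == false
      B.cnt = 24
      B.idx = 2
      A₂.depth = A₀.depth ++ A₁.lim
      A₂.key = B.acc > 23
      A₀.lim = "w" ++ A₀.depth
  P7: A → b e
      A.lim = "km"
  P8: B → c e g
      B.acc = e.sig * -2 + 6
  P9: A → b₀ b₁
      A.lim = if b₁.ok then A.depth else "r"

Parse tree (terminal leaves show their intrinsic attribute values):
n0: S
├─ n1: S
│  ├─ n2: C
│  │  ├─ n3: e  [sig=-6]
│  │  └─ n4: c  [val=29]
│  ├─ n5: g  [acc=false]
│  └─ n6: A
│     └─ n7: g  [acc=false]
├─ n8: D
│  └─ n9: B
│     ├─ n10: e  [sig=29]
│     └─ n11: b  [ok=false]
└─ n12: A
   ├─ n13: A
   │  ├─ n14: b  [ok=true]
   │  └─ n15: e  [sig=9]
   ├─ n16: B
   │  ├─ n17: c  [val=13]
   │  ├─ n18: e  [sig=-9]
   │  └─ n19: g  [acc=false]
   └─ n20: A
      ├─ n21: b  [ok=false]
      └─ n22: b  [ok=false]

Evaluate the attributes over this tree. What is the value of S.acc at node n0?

1. n2.lim = "ym"  ["ym"]
2. n3.sig = -6  [terminal]
3. n4.val = 29  [terminal]
4. n2.env = 3  [e.sig + 9]
5. n5.acc = false  [terminal]
6. n6.depth = "qr"  ["qr"]
7. n6.key = false  [C.env > 3]
8. n7.acc = false  [terminal]
9. n6.lim = "kqr"  ["k" ++ A.depth]
10. n1.lab = 25  [C.env + 22]
11. n1.acc = 16  [C.env + 13]
12. n1.sig = 5  [C.env + 2]
13. n1.live = -9  [C.env * 3 - 18]
14. n8.live = true  [S₁.sig > 4]
15. n9.cnt = 6  [6]
16. n9.idx = 8  [8]
17. n10.sig = 29  [terminal]
18. n11.ok = false  [terminal]
19. n9.acc = -8  [(if b.ok then e.sig else B.idx) - 16]
20. n8.ok = "xr"  ["xr"]
21. n12.depth = "qxr"  ["q" ++ D.ok]
22. n12.key = true  [S₁.acc > 15]
23. n13.depth = "rqxr"  ["r" ++ A₀.depth]
24. n13.key = false  [A₀.key == false]
25. n14.ok = true  [terminal]
26. n15.sig = 9  [terminal]
27. n13.lim = "km"  ["km"]
28. n16.cnt = 24  [24]
29. n16.idx = 2  [2]
30. n17.val = 13  [terminal]
31. n18.sig = -9  [terminal]
32. n19.acc = false  [terminal]
33. n16.acc = 24  [e.sig * -2 + 6]
34. n20.depth = "qxrkm"  [A₀.depth ++ A₁.lim]
35. n20.key = true  [B.acc > 23]
36. n21.ok = false  [terminal]
37. n22.ok = false  [terminal]
38. n20.lim = "r"  [if b₁.ok then A.depth else "r"]
39. n12.lim = "wqxr"  ["w" ++ A₀.depth]
40. n0.lab = -3  [S₁.sig + S₁.live + 1]
41. n0.acc = 8  [S₁.lab + S₁.sig - 22]
42. n0.sig = -4  [S₁.sig + S₁.lab - 34]
43. n0.live = 8  [S₁.lab + S₁.sig - 22]

8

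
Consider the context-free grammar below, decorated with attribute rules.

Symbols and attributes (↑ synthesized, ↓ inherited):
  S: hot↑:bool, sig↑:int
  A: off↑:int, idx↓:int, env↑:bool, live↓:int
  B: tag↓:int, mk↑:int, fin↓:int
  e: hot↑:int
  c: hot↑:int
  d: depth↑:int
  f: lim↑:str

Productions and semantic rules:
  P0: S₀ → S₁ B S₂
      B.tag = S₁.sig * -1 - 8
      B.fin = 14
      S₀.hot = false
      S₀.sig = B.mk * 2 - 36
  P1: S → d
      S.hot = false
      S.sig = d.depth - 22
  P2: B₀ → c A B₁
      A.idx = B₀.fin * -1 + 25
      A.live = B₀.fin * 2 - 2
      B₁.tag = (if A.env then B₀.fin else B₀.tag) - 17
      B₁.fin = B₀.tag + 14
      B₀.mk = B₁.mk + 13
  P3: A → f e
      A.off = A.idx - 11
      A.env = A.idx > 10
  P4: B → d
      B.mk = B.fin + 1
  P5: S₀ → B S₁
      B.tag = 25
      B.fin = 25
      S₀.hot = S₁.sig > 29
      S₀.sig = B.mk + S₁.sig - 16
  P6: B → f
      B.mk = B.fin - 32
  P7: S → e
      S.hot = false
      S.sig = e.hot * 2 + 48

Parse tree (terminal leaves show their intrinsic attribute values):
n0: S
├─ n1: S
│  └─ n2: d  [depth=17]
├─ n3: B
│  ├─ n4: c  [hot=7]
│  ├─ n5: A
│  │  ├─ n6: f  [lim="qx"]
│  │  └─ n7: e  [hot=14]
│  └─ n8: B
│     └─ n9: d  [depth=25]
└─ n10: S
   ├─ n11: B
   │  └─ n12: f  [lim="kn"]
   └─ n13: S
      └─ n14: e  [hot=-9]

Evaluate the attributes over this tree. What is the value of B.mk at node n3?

25

1. n2.depth = 17  [terminal]
2. n1.hot = false  [false]
3. n1.sig = -5  [d.depth - 22]
4. n3.tag = -3  [S₁.sig * -1 - 8]
5. n3.fin = 14  [14]
6. n4.hot = 7  [terminal]
7. n5.idx = 11  [B₀.fin * -1 + 25]
8. n5.live = 26  [B₀.fin * 2 - 2]
9. n6.lim = "qx"  [terminal]
10. n7.hot = 14  [terminal]
11. n5.off = 0  [A.idx - 11]
12. n5.env = true  [A.idx > 10]
13. n8.tag = -3  [(if A.env then B₀.fin else B₀.tag) - 17]
14. n8.fin = 11  [B₀.tag + 14]
15. n9.depth = 25  [terminal]
16. n8.mk = 12  [B.fin + 1]
17. n3.mk = 25  [B₁.mk + 13]
18. n11.tag = 25  [25]
19. n11.fin = 25  [25]
20. n12.lim = "kn"  [terminal]
21. n11.mk = -7  [B.fin - 32]
22. n14.hot = -9  [terminal]
23. n13.hot = false  [false]
24. n13.sig = 30  [e.hot * 2 + 48]
25. n10.hot = true  [S₁.sig > 29]
26. n10.sig = 7  [B.mk + S₁.sig - 16]
27. n0.hot = false  [false]
28. n0.sig = 14  [B.mk * 2 - 36]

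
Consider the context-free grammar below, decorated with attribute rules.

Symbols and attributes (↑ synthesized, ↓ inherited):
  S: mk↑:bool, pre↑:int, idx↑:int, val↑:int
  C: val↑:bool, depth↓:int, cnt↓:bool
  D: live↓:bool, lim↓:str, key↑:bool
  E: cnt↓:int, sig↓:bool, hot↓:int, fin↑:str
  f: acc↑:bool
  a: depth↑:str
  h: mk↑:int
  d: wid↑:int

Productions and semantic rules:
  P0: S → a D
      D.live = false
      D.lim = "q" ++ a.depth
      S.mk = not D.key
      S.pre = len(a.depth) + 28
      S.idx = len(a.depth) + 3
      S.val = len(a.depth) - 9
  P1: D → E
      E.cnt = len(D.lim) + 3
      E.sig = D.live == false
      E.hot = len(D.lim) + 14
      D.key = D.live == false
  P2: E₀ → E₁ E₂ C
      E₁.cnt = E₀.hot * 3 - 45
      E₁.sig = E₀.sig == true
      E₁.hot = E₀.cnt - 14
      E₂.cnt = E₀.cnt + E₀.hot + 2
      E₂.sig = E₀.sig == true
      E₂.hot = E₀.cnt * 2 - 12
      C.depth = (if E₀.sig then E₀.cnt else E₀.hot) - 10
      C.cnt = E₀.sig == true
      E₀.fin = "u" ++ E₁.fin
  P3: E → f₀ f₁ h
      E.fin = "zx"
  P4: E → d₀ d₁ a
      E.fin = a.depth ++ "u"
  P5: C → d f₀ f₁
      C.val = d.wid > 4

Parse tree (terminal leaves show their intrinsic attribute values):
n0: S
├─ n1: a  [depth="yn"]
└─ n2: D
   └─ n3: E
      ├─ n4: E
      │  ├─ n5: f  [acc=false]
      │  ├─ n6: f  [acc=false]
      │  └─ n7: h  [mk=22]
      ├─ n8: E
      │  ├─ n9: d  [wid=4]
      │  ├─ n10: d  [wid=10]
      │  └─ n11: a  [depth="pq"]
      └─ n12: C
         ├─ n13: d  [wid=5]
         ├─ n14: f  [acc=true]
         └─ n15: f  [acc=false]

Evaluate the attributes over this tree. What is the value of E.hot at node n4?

-8

1. n1.depth = "yn"  [terminal]
2. n2.live = false  [false]
3. n2.lim = "qyn"  ["q" ++ a.depth]
4. n3.cnt = 6  [len(D.lim) + 3]
5. n3.sig = true  [D.live == false]
6. n3.hot = 17  [len(D.lim) + 14]
7. n4.cnt = 6  [E₀.hot * 3 - 45]
8. n4.sig = true  [E₀.sig == true]
9. n4.hot = -8  [E₀.cnt - 14]
10. n5.acc = false  [terminal]
11. n6.acc = false  [terminal]
12. n7.mk = 22  [terminal]
13. n4.fin = "zx"  ["zx"]
14. n8.cnt = 25  [E₀.cnt + E₀.hot + 2]
15. n8.sig = true  [E₀.sig == true]
16. n8.hot = 0  [E₀.cnt * 2 - 12]
17. n9.wid = 4  [terminal]
18. n10.wid = 10  [terminal]
19. n11.depth = "pq"  [terminal]
20. n8.fin = "pqu"  [a.depth ++ "u"]
21. n12.depth = -4  [(if E₀.sig then E₀.cnt else E₀.hot) - 10]
22. n12.cnt = true  [E₀.sig == true]
23. n13.wid = 5  [terminal]
24. n14.acc = true  [terminal]
25. n15.acc = false  [terminal]
26. n12.val = true  [d.wid > 4]
27. n3.fin = "uzx"  ["u" ++ E₁.fin]
28. n2.key = true  [D.live == false]
29. n0.mk = false  [not D.key]
30. n0.pre = 30  [len(a.depth) + 28]
31. n0.idx = 5  [len(a.depth) + 3]
32. n0.val = -7  [len(a.depth) - 9]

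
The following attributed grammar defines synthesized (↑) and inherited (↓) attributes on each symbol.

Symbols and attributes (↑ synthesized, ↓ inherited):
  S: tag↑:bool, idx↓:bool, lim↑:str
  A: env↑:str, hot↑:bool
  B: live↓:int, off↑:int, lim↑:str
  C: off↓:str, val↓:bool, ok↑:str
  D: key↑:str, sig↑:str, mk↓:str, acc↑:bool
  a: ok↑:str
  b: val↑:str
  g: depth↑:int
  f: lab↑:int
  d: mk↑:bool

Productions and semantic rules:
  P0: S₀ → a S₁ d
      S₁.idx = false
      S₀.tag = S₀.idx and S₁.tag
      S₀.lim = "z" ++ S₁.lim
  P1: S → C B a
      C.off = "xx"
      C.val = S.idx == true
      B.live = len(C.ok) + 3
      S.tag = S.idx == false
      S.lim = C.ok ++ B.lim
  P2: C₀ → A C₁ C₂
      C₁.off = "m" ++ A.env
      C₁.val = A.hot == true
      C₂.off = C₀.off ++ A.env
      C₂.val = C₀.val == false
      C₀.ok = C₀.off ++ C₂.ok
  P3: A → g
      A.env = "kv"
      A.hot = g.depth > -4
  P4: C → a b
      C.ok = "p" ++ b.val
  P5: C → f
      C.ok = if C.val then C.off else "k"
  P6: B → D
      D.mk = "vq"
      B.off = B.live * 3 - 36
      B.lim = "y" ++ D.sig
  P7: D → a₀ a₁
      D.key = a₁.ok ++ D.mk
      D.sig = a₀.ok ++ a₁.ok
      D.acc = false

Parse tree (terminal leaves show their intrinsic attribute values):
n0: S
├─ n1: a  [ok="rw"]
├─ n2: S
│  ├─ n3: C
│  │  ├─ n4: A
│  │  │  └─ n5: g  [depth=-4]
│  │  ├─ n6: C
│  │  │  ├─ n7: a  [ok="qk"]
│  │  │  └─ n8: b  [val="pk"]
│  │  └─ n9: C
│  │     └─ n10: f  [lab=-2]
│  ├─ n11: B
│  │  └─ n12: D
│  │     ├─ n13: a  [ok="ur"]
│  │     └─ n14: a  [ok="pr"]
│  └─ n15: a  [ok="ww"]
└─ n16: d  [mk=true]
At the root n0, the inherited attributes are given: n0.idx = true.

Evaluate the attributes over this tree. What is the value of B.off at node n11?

1. n0.idx = true  [given at root]
2. n1.ok = "rw"  [terminal]
3. n2.idx = false  [false]
4. n3.off = "xx"  ["xx"]
5. n3.val = false  [S.idx == true]
6. n5.depth = -4  [terminal]
7. n4.env = "kv"  ["kv"]
8. n4.hot = false  [g.depth > -4]
9. n6.off = "mkv"  ["m" ++ A.env]
10. n6.val = false  [A.hot == true]
11. n7.ok = "qk"  [terminal]
12. n8.val = "pk"  [terminal]
13. n6.ok = "ppk"  ["p" ++ b.val]
14. n9.off = "xxkv"  [C₀.off ++ A.env]
15. n9.val = true  [C₀.val == false]
16. n10.lab = -2  [terminal]
17. n9.ok = "xxkv"  [if C.val then C.off else "k"]
18. n3.ok = "xxxxkv"  [C₀.off ++ C₂.ok]
19. n11.live = 9  [len(C.ok) + 3]
20. n12.mk = "vq"  ["vq"]
21. n13.ok = "ur"  [terminal]
22. n14.ok = "pr"  [terminal]
23. n12.key = "prvq"  [a₁.ok ++ D.mk]
24. n12.sig = "urpr"  [a₀.ok ++ a₁.ok]
25. n12.acc = false  [false]
26. n11.off = -9  [B.live * 3 - 36]
27. n11.lim = "yurpr"  ["y" ++ D.sig]
28. n15.ok = "ww"  [terminal]
29. n2.tag = true  [S.idx == false]
30. n2.lim = "xxxxkvyurpr"  [C.ok ++ B.lim]
31. n16.mk = true  [terminal]
32. n0.tag = true  [S₀.idx and S₁.tag]
33. n0.lim = "zxxxxkvyurpr"  ["z" ++ S₁.lim]

-9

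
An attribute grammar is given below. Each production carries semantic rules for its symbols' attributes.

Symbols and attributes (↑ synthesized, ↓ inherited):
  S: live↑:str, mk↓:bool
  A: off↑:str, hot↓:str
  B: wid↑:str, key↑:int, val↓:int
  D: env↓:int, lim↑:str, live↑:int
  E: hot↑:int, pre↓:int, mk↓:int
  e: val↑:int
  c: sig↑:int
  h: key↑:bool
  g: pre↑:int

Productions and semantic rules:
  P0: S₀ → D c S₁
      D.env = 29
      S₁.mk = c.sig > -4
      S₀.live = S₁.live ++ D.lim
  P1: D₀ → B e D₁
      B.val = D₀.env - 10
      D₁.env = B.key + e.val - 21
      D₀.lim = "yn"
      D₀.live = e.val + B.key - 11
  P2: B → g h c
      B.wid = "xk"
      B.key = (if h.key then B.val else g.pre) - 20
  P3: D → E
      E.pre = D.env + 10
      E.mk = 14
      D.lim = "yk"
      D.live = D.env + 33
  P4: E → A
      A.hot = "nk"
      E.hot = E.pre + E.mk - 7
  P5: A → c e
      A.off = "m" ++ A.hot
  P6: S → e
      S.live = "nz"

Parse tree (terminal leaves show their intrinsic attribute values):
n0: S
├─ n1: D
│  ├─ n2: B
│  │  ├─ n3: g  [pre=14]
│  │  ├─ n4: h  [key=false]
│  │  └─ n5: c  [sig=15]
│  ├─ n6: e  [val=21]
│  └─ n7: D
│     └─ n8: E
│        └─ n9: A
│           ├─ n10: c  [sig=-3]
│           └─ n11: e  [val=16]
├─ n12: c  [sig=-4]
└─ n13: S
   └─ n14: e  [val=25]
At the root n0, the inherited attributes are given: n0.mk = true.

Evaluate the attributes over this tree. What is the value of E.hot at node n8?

1. n0.mk = true  [given at root]
2. n1.env = 29  [29]
3. n2.val = 19  [D₀.env - 10]
4. n3.pre = 14  [terminal]
5. n4.key = false  [terminal]
6. n5.sig = 15  [terminal]
7. n2.wid = "xk"  ["xk"]
8. n2.key = -6  [(if h.key then B.val else g.pre) - 20]
9. n6.val = 21  [terminal]
10. n7.env = -6  [B.key + e.val - 21]
11. n8.pre = 4  [D.env + 10]
12. n8.mk = 14  [14]
13. n9.hot = "nk"  ["nk"]
14. n10.sig = -3  [terminal]
15. n11.val = 16  [terminal]
16. n9.off = "mnk"  ["m" ++ A.hot]
17. n8.hot = 11  [E.pre + E.mk - 7]
18. n7.lim = "yk"  ["yk"]
19. n7.live = 27  [D.env + 33]
20. n1.lim = "yn"  ["yn"]
21. n1.live = 4  [e.val + B.key - 11]
22. n12.sig = -4  [terminal]
23. n13.mk = false  [c.sig > -4]
24. n14.val = 25  [terminal]
25. n13.live = "nz"  ["nz"]
26. n0.live = "nzyn"  [S₁.live ++ D.lim]

11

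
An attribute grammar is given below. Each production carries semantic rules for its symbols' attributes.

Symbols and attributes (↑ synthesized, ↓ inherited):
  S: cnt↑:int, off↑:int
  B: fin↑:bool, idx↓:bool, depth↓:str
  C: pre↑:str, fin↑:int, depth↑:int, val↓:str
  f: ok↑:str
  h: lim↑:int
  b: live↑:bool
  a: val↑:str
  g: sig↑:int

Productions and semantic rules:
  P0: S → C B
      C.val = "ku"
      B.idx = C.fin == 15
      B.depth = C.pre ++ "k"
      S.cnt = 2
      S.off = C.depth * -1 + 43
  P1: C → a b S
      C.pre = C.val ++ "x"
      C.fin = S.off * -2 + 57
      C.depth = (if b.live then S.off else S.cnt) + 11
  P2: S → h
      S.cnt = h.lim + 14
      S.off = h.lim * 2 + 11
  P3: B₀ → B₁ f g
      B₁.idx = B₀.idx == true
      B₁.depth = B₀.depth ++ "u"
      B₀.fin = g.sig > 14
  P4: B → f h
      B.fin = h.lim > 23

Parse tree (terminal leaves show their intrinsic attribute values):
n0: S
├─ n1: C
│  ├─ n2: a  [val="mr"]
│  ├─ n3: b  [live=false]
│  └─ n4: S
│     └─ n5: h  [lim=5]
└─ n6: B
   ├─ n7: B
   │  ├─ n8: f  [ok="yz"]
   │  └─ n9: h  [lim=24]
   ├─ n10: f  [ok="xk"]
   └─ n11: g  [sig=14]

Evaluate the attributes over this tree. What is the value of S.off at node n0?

1. n1.val = "ku"  ["ku"]
2. n2.val = "mr"  [terminal]
3. n3.live = false  [terminal]
4. n5.lim = 5  [terminal]
5. n4.cnt = 19  [h.lim + 14]
6. n4.off = 21  [h.lim * 2 + 11]
7. n1.pre = "kux"  [C.val ++ "x"]
8. n1.fin = 15  [S.off * -2 + 57]
9. n1.depth = 30  [(if b.live then S.off else S.cnt) + 11]
10. n6.idx = true  [C.fin == 15]
11. n6.depth = "kuxk"  [C.pre ++ "k"]
12. n7.idx = true  [B₀.idx == true]
13. n7.depth = "kuxku"  [B₀.depth ++ "u"]
14. n8.ok = "yz"  [terminal]
15. n9.lim = 24  [terminal]
16. n7.fin = true  [h.lim > 23]
17. n10.ok = "xk"  [terminal]
18. n11.sig = 14  [terminal]
19. n6.fin = false  [g.sig > 14]
20. n0.cnt = 2  [2]
21. n0.off = 13  [C.depth * -1 + 43]

13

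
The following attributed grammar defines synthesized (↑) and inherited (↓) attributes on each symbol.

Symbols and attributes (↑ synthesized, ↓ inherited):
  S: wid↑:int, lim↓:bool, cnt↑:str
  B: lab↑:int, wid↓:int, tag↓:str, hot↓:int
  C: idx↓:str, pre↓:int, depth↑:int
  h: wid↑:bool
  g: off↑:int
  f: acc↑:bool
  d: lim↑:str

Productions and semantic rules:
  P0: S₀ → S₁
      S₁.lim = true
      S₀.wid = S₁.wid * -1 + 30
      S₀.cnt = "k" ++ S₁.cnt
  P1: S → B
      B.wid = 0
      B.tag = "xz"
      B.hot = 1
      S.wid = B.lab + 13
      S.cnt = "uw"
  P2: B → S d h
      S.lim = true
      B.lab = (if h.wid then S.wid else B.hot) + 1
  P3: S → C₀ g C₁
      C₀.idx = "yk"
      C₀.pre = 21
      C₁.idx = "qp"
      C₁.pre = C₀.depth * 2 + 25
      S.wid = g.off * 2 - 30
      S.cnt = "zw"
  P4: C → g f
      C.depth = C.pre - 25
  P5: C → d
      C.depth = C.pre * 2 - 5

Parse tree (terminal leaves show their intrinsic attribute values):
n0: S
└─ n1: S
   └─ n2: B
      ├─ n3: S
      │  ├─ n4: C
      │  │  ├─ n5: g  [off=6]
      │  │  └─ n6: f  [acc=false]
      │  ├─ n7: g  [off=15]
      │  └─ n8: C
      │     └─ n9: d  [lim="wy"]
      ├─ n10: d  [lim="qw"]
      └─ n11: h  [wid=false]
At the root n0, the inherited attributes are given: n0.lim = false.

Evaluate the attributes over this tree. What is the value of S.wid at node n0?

15

1. n0.lim = false  [given at root]
2. n1.lim = true  [true]
3. n2.wid = 0  [0]
4. n2.tag = "xz"  ["xz"]
5. n2.hot = 1  [1]
6. n3.lim = true  [true]
7. n4.idx = "yk"  ["yk"]
8. n4.pre = 21  [21]
9. n5.off = 6  [terminal]
10. n6.acc = false  [terminal]
11. n4.depth = -4  [C.pre - 25]
12. n7.off = 15  [terminal]
13. n8.idx = "qp"  ["qp"]
14. n8.pre = 17  [C₀.depth * 2 + 25]
15. n9.lim = "wy"  [terminal]
16. n8.depth = 29  [C.pre * 2 - 5]
17. n3.wid = 0  [g.off * 2 - 30]
18. n3.cnt = "zw"  ["zw"]
19. n10.lim = "qw"  [terminal]
20. n11.wid = false  [terminal]
21. n2.lab = 2  [(if h.wid then S.wid else B.hot) + 1]
22. n1.wid = 15  [B.lab + 13]
23. n1.cnt = "uw"  ["uw"]
24. n0.wid = 15  [S₁.wid * -1 + 30]
25. n0.cnt = "kuw"  ["k" ++ S₁.cnt]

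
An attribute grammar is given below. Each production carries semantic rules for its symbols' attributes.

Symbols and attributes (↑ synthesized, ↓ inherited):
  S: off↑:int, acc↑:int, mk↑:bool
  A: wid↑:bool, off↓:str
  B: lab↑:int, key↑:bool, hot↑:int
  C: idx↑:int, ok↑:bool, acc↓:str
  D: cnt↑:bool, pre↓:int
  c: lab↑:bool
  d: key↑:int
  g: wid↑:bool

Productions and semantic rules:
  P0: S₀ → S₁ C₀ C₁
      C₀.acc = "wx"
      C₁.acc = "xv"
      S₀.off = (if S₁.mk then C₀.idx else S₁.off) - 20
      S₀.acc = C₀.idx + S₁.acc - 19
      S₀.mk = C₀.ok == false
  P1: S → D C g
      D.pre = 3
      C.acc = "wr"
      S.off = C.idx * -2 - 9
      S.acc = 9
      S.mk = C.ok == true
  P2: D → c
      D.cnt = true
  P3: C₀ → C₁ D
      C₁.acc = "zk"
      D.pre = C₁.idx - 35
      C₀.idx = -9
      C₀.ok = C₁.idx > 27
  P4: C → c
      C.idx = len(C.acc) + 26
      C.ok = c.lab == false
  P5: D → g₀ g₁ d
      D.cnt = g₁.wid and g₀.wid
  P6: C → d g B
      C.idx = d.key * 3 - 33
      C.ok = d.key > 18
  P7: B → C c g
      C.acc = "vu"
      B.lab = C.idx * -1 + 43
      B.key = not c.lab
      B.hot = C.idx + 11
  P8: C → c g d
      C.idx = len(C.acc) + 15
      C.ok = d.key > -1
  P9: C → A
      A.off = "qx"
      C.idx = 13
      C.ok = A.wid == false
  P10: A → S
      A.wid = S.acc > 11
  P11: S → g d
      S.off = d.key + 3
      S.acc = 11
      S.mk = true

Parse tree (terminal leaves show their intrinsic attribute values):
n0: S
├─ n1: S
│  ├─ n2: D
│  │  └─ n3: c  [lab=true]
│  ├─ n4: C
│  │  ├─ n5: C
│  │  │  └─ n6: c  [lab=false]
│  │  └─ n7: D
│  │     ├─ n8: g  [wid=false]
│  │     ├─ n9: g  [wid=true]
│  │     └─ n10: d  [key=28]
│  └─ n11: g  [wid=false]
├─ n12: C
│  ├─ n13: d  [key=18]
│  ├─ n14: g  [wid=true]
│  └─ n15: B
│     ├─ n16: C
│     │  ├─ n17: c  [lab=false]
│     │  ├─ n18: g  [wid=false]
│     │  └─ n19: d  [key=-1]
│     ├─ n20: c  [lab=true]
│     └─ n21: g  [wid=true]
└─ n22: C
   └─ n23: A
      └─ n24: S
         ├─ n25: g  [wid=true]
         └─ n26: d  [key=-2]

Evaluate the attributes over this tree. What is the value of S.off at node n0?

1

1. n2.pre = 3  [3]
2. n3.lab = true  [terminal]
3. n2.cnt = true  [true]
4. n4.acc = "wr"  ["wr"]
5. n5.acc = "zk"  ["zk"]
6. n6.lab = false  [terminal]
7. n5.idx = 28  [len(C.acc) + 26]
8. n5.ok = true  [c.lab == false]
9. n7.pre = -7  [C₁.idx - 35]
10. n8.wid = false  [terminal]
11. n9.wid = true  [terminal]
12. n10.key = 28  [terminal]
13. n7.cnt = false  [g₁.wid and g₀.wid]
14. n4.idx = -9  [-9]
15. n4.ok = true  [C₁.idx > 27]
16. n11.wid = false  [terminal]
17. n1.off = 9  [C.idx * -2 - 9]
18. n1.acc = 9  [9]
19. n1.mk = true  [C.ok == true]
20. n12.acc = "wx"  ["wx"]
21. n13.key = 18  [terminal]
22. n14.wid = true  [terminal]
23. n16.acc = "vu"  ["vu"]
24. n17.lab = false  [terminal]
25. n18.wid = false  [terminal]
26. n19.key = -1  [terminal]
27. n16.idx = 17  [len(C.acc) + 15]
28. n16.ok = false  [d.key > -1]
29. n20.lab = true  [terminal]
30. n21.wid = true  [terminal]
31. n15.lab = 26  [C.idx * -1 + 43]
32. n15.key = false  [not c.lab]
33. n15.hot = 28  [C.idx + 11]
34. n12.idx = 21  [d.key * 3 - 33]
35. n12.ok = false  [d.key > 18]
36. n22.acc = "xv"  ["xv"]
37. n23.off = "qx"  ["qx"]
38. n25.wid = true  [terminal]
39. n26.key = -2  [terminal]
40. n24.off = 1  [d.key + 3]
41. n24.acc = 11  [11]
42. n24.mk = true  [true]
43. n23.wid = false  [S.acc > 11]
44. n22.idx = 13  [13]
45. n22.ok = true  [A.wid == false]
46. n0.off = 1  [(if S₁.mk then C₀.idx else S₁.off) - 20]
47. n0.acc = 11  [C₀.idx + S₁.acc - 19]
48. n0.mk = true  [C₀.ok == false]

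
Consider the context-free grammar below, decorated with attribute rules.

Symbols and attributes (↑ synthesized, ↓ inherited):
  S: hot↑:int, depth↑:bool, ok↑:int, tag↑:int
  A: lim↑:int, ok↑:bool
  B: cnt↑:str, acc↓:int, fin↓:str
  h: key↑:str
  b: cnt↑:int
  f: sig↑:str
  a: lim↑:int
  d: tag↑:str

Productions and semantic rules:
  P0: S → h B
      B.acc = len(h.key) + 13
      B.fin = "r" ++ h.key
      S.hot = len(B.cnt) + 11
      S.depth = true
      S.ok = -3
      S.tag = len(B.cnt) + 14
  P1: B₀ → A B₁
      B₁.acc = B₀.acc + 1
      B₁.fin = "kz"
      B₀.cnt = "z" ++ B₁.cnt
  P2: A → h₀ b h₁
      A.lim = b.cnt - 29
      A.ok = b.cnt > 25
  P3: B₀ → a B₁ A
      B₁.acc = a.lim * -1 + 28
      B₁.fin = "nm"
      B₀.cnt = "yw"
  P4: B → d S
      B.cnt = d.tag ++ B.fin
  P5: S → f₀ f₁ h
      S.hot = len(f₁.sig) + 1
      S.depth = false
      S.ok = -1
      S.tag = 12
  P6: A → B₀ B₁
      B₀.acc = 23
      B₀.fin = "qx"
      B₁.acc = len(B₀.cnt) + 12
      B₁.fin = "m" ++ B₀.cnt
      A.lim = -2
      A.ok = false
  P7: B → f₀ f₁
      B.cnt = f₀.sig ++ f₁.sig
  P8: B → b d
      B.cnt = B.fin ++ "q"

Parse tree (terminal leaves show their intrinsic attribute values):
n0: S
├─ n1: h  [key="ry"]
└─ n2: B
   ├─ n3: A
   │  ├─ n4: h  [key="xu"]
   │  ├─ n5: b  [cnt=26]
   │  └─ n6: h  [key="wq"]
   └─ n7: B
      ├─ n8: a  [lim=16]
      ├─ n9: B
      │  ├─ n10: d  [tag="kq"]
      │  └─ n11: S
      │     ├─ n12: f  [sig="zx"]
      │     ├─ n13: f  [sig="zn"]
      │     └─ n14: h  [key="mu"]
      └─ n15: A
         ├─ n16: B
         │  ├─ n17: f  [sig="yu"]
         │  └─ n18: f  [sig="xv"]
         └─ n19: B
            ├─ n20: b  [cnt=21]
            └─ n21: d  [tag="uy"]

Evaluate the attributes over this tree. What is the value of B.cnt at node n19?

1. n1.key = "ry"  [terminal]
2. n2.acc = 15  [len(h.key) + 13]
3. n2.fin = "rry"  ["r" ++ h.key]
4. n4.key = "xu"  [terminal]
5. n5.cnt = 26  [terminal]
6. n6.key = "wq"  [terminal]
7. n3.lim = -3  [b.cnt - 29]
8. n3.ok = true  [b.cnt > 25]
9. n7.acc = 16  [B₀.acc + 1]
10. n7.fin = "kz"  ["kz"]
11. n8.lim = 16  [terminal]
12. n9.acc = 12  [a.lim * -1 + 28]
13. n9.fin = "nm"  ["nm"]
14. n10.tag = "kq"  [terminal]
15. n12.sig = "zx"  [terminal]
16. n13.sig = "zn"  [terminal]
17. n14.key = "mu"  [terminal]
18. n11.hot = 3  [len(f₁.sig) + 1]
19. n11.depth = false  [false]
20. n11.ok = -1  [-1]
21. n11.tag = 12  [12]
22. n9.cnt = "kqnm"  [d.tag ++ B.fin]
23. n16.acc = 23  [23]
24. n16.fin = "qx"  ["qx"]
25. n17.sig = "yu"  [terminal]
26. n18.sig = "xv"  [terminal]
27. n16.cnt = "yuxv"  [f₀.sig ++ f₁.sig]
28. n19.acc = 16  [len(B₀.cnt) + 12]
29. n19.fin = "myuxv"  ["m" ++ B₀.cnt]
30. n20.cnt = 21  [terminal]
31. n21.tag = "uy"  [terminal]
32. n19.cnt = "myuxvq"  [B.fin ++ "q"]
33. n15.lim = -2  [-2]
34. n15.ok = false  [false]
35. n7.cnt = "yw"  ["yw"]
36. n2.cnt = "zyw"  ["z" ++ B₁.cnt]
37. n0.hot = 14  [len(B.cnt) + 11]
38. n0.depth = true  [true]
39. n0.ok = -3  [-3]
40. n0.tag = 17  [len(B.cnt) + 14]

"myuxvq"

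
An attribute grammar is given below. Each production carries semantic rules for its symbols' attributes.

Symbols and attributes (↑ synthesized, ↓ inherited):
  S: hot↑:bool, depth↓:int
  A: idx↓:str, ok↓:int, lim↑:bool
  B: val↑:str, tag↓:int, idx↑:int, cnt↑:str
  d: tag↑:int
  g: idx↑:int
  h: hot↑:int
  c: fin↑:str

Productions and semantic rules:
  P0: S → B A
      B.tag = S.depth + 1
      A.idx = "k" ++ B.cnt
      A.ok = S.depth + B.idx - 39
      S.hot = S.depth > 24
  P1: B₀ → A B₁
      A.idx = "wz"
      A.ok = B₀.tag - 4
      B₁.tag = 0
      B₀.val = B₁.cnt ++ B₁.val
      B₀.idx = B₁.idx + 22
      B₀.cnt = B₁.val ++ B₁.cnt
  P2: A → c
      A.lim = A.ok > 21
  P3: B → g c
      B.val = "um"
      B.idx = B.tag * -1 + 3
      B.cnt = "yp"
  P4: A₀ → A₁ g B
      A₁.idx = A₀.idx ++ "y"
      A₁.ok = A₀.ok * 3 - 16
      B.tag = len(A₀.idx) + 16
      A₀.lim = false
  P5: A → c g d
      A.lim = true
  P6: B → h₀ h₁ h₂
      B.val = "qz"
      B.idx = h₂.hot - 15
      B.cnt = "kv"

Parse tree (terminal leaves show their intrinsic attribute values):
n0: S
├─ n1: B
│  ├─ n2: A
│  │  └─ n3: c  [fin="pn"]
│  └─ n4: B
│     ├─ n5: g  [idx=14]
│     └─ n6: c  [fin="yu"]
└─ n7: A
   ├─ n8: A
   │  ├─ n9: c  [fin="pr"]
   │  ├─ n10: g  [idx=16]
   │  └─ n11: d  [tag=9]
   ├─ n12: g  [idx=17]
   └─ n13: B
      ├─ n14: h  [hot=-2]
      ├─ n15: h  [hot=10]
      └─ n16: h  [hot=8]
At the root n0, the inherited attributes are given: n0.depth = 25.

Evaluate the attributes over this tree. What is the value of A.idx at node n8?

1. n0.depth = 25  [given at root]
2. n1.tag = 26  [S.depth + 1]
3. n2.idx = "wz"  ["wz"]
4. n2.ok = 22  [B₀.tag - 4]
5. n3.fin = "pn"  [terminal]
6. n2.lim = true  [A.ok > 21]
7. n4.tag = 0  [0]
8. n5.idx = 14  [terminal]
9. n6.fin = "yu"  [terminal]
10. n4.val = "um"  ["um"]
11. n4.idx = 3  [B.tag * -1 + 3]
12. n4.cnt = "yp"  ["yp"]
13. n1.val = "ypum"  [B₁.cnt ++ B₁.val]
14. n1.idx = 25  [B₁.idx + 22]
15. n1.cnt = "umyp"  [B₁.val ++ B₁.cnt]
16. n7.idx = "kumyp"  ["k" ++ B.cnt]
17. n7.ok = 11  [S.depth + B.idx - 39]
18. n8.idx = "kumypy"  [A₀.idx ++ "y"]
19. n8.ok = 17  [A₀.ok * 3 - 16]
20. n9.fin = "pr"  [terminal]
21. n10.idx = 16  [terminal]
22. n11.tag = 9  [terminal]
23. n8.lim = true  [true]
24. n12.idx = 17  [terminal]
25. n13.tag = 21  [len(A₀.idx) + 16]
26. n14.hot = -2  [terminal]
27. n15.hot = 10  [terminal]
28. n16.hot = 8  [terminal]
29. n13.val = "qz"  ["qz"]
30. n13.idx = -7  [h₂.hot - 15]
31. n13.cnt = "kv"  ["kv"]
32. n7.lim = false  [false]
33. n0.hot = true  [S.depth > 24]

"kumypy"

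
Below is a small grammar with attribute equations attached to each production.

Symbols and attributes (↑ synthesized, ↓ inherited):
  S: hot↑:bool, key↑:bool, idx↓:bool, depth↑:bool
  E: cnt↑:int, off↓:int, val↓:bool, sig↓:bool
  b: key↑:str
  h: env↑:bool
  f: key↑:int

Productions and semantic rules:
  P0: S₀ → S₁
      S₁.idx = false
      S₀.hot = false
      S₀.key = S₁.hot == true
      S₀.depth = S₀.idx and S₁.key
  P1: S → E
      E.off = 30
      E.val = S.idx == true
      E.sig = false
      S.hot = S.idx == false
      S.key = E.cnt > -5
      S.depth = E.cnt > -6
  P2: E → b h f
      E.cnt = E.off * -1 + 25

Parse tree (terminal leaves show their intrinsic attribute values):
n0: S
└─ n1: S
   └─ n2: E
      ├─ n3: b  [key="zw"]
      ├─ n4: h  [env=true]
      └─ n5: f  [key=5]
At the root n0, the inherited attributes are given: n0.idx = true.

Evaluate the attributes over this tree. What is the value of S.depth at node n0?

false

1. n0.idx = true  [given at root]
2. n1.idx = false  [false]
3. n2.off = 30  [30]
4. n2.val = false  [S.idx == true]
5. n2.sig = false  [false]
6. n3.key = "zw"  [terminal]
7. n4.env = true  [terminal]
8. n5.key = 5  [terminal]
9. n2.cnt = -5  [E.off * -1 + 25]
10. n1.hot = true  [S.idx == false]
11. n1.key = false  [E.cnt > -5]
12. n1.depth = true  [E.cnt > -6]
13. n0.hot = false  [false]
14. n0.key = true  [S₁.hot == true]
15. n0.depth = false  [S₀.idx and S₁.key]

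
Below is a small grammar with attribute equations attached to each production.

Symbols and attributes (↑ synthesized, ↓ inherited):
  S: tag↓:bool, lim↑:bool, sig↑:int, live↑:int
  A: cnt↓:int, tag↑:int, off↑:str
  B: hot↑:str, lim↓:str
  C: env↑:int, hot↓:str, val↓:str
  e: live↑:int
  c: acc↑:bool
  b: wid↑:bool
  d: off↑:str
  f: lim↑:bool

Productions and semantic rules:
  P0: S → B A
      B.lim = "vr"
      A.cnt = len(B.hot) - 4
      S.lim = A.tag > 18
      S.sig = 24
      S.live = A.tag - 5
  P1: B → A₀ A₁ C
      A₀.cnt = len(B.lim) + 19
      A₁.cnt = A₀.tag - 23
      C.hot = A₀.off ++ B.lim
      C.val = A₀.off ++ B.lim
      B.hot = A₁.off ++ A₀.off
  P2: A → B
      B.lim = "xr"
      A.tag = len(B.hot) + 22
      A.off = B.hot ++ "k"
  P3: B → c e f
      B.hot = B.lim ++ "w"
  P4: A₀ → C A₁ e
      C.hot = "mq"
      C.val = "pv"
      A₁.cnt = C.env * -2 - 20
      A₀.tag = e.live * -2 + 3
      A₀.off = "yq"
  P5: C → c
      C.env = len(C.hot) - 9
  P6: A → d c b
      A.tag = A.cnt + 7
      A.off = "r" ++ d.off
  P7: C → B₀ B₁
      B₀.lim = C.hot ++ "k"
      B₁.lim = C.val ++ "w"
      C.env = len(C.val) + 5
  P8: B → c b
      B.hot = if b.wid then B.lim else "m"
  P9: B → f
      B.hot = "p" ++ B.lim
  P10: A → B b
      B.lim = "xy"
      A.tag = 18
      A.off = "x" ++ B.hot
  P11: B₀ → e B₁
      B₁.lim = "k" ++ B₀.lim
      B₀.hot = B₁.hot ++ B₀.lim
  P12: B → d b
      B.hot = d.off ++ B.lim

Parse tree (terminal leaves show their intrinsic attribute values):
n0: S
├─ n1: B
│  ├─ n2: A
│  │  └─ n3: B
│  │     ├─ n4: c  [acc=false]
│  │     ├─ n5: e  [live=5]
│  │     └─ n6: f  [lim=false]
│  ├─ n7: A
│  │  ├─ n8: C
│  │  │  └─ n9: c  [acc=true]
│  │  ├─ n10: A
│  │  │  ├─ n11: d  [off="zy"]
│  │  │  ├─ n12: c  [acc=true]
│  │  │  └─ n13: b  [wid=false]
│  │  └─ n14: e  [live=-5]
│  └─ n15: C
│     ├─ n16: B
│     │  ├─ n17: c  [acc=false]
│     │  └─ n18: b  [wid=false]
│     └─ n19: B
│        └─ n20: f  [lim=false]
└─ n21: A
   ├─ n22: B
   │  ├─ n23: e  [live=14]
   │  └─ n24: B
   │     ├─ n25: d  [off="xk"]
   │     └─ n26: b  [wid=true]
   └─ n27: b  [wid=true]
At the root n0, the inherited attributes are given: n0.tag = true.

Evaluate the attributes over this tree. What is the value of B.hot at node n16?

"m"

1. n0.tag = true  [given at root]
2. n1.lim = "vr"  ["vr"]
3. n2.cnt = 21  [len(B.lim) + 19]
4. n3.lim = "xr"  ["xr"]
5. n4.acc = false  [terminal]
6. n5.live = 5  [terminal]
7. n6.lim = false  [terminal]
8. n3.hot = "xrw"  [B.lim ++ "w"]
9. n2.tag = 25  [len(B.hot) + 22]
10. n2.off = "xrwk"  [B.hot ++ "k"]
11. n7.cnt = 2  [A₀.tag - 23]
12. n8.hot = "mq"  ["mq"]
13. n8.val = "pv"  ["pv"]
14. n9.acc = true  [terminal]
15. n8.env = -7  [len(C.hot) - 9]
16. n10.cnt = -6  [C.env * -2 - 20]
17. n11.off = "zy"  [terminal]
18. n12.acc = true  [terminal]
19. n13.wid = false  [terminal]
20. n10.tag = 1  [A.cnt + 7]
21. n10.off = "rzy"  ["r" ++ d.off]
22. n14.live = -5  [terminal]
23. n7.tag = 13  [e.live * -2 + 3]
24. n7.off = "yq"  ["yq"]
25. n15.hot = "xrwkvr"  [A₀.off ++ B.lim]
26. n15.val = "xrwkvr"  [A₀.off ++ B.lim]
27. n16.lim = "xrwkvrk"  [C.hot ++ "k"]
28. n17.acc = false  [terminal]
29. n18.wid = false  [terminal]
30. n16.hot = "m"  [if b.wid then B.lim else "m"]
31. n19.lim = "xrwkvrw"  [C.val ++ "w"]
32. n20.lim = false  [terminal]
33. n19.hot = "pxrwkvrw"  ["p" ++ B.lim]
34. n15.env = 11  [len(C.val) + 5]
35. n1.hot = "yqxrwk"  [A₁.off ++ A₀.off]
36. n21.cnt = 2  [len(B.hot) - 4]
37. n22.lim = "xy"  ["xy"]
38. n23.live = 14  [terminal]
39. n24.lim = "kxy"  ["k" ++ B₀.lim]
40. n25.off = "xk"  [terminal]
41. n26.wid = true  [terminal]
42. n24.hot = "xkkxy"  [d.off ++ B.lim]
43. n22.hot = "xkkxyxy"  [B₁.hot ++ B₀.lim]
44. n27.wid = true  [terminal]
45. n21.tag = 18  [18]
46. n21.off = "xxkkxyxy"  ["x" ++ B.hot]
47. n0.lim = false  [A.tag > 18]
48. n0.sig = 24  [24]
49. n0.live = 13  [A.tag - 5]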